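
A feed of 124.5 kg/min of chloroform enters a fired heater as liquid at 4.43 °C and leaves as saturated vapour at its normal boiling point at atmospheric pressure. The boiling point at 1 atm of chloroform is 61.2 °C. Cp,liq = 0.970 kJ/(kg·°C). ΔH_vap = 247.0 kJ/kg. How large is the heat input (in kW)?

liquid 4.43→61.2 °C: 55.067 kJ/kg
vaporisation at 61.2 °C: 247 kJ/kg
Δh = 55.067 + 247 = 302.07 kJ/kg
Q = ṁ·Δh = 124.5 kg/min × 302.07 kJ/kg = 37607 kJ/min
|Q| = 626.79 kW

Q = 627 kW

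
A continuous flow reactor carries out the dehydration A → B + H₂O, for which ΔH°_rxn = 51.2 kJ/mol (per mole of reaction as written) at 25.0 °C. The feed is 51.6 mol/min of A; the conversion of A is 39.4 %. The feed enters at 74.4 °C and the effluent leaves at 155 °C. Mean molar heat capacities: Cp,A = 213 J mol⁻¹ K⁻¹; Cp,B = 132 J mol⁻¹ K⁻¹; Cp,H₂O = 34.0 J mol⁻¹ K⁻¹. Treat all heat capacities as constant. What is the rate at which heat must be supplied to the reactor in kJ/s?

Q_in = 30.0 kJ/s

Extent of reaction ξ = 0.394 × 51.6 = 20.33 mol/min
Reaction term: ξ·ΔH°_rxn = 20.33 × 51.2 = 1040.9 kJ/min
Sensible, feed 74.4→25 °C: -542.95 kJ/min
Outlet flows (mol/min): A 31.27, B 20.33, H₂O 20.33
Sensible, products 25→155 °C: 1304.6 kJ/min
Q = ΔH = 1802.6 kJ/min = 30.043 kW
Heat supplied = 30.043 kJ/s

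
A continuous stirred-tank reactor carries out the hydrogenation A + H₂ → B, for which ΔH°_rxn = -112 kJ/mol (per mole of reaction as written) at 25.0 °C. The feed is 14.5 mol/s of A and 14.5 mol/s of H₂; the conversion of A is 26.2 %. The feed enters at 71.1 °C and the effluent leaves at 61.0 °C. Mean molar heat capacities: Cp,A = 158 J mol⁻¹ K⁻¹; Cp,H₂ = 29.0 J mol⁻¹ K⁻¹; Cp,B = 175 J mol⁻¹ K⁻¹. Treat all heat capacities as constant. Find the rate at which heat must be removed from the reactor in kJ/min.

Q_out = 27300 kJ/min

Extent of reaction ξ = 0.262 × 14.5 = 3.799 mol/s
Reaction term: ξ·ΔH°_rxn = 3.799 × -112 = -425.49 kJ/s
Sensible, feed 71.1→25 °C: -125 kJ/s
Outlet flows (mol/s): A 10.701, H₂ 10.701, B 3.799
Sensible, products 25→61.0 °C: 95.973 kJ/s
Q = ΔH = -454.52 kJ/s = -454.52 kW
Heat removed = 27271 kJ/min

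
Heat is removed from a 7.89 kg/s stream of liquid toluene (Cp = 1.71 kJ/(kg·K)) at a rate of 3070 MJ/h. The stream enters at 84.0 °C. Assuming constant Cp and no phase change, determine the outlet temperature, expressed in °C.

Q = 3070 MJ/h = 852.78 kJ/s
ΔT = Q/(ṁ·Cp) = 852.78/(7.89×1.71) = 63.207 K
T_out = 84.0 − 63.207 = 20.793 °C

T_out = 20.8 °C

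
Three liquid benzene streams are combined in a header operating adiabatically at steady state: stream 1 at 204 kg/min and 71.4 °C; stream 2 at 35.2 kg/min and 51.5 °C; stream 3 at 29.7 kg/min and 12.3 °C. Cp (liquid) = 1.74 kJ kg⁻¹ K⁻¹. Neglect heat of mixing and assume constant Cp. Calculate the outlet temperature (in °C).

No heat crosses the boundary, so H_out = H_in.
Σ ṁᵢCp,ᵢTᵢ = 204×1.74×71.4 + 35.2×1.74×51.5 + 29.7×1.74×12.3 = 29134
Σ ṁᵢCp,ᵢ = 204×1.74 + 35.2×1.74 + 29.7×1.74 = 467.89
T_out = 29134 / 467.89 = 62.267 °C

T_out = 62.3 °C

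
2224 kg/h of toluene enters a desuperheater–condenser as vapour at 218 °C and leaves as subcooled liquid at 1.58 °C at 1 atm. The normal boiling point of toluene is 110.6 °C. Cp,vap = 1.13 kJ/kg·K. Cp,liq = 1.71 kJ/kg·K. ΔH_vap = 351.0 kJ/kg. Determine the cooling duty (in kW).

Q_c = 407 kW

vapour 218→110.6 °C: -121.36 kJ/kg
condensation at 110.6 °C: -351 kJ/kg
liquid 110.6→1.58 °C: -186.42 kJ/kg
Δh = -121.36 + -351 + -186.42 = -658.79 kJ/kg
Q = ṁ·Δh = 2224 kg/h × -658.79 kJ/kg = -1.4651e+06 kJ/h
|Q| = 406.98 kW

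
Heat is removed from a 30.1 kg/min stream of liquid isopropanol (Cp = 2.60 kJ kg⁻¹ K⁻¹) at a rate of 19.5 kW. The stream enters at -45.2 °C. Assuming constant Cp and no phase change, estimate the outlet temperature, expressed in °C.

Q = 19.5 kW = 1170 kJ/min
ΔT = Q/(ṁ·Cp) = 1170/(30.1×2.60) = 14.95 K
T_out = -45.2 − 14.95 = -60.15 °C

T_out = -60.2 °C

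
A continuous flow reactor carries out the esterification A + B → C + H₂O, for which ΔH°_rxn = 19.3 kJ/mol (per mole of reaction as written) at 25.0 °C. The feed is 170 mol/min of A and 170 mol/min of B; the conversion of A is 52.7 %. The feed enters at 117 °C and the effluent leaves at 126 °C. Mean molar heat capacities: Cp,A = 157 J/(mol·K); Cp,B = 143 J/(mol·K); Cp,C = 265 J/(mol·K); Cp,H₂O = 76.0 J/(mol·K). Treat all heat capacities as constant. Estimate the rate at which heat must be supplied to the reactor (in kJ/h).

Q_in = 154000 kJ/h

Extent of reaction ξ = 0.527 × 170 = 89.59 mol/min
Reaction term: ξ·ΔH°_rxn = 89.59 × 19.3 = 1729.1 kJ/min
Sensible, feed 117→25 °C: -4692 kJ/min
Outlet flows (mol/min): A 80.41, B 80.41, C 89.59, H₂O 89.59
Sensible, products 25→126 °C: 5522 kJ/min
Q = ΔH = 2559.1 kJ/min = 42.651 kW
Heat supplied = 153540 kJ/h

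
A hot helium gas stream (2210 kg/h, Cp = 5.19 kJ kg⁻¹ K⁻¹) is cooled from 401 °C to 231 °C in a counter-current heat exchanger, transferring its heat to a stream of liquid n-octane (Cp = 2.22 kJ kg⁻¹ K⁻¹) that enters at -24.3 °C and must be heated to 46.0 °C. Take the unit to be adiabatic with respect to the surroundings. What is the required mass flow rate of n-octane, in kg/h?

Heat released by hot stream: Q = 2210 × 5.19 × (401 − 231) = 1.9499e+06 kJ/h
Energy balance on cold side (adiabatic exchanger): Q = ṁ_c·Cp_c·(T_c,out − T_c,in)
ṁ_c = 1.9499e+06 / [2.22 × (46.0 − -24.3)] = 12494 kg/h

ṁ_c = 12500 kg/h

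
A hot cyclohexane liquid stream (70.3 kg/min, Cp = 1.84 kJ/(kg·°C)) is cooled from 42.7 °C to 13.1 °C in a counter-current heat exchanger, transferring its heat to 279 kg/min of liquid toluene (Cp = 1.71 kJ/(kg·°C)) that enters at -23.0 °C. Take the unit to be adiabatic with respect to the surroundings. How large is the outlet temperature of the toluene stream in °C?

Heat released by hot stream: Q = 70.3 × 1.84 × (42.7 − 13.1) = 3828.8 kJ/min
Energy balance on cold side (adiabatic exchanger): Q = ṁ_c·Cp_c·(T_c,out − T_c,in)
T_c,out = -23.0 + 3828.8/(279 × 1.71) = -14.975 °C

T_c,out = -15.0 °C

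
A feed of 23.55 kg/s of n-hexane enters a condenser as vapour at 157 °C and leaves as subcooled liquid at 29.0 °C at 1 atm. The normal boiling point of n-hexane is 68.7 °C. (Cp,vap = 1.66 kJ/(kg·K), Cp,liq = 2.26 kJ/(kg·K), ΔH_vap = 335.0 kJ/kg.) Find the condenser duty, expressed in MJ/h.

Q_c = 48400 MJ/h

vapour 157→68.7 °C: -146.58 kJ/kg
condensation at 68.7 °C: -335 kJ/kg
liquid 68.7→29.0 °C: -89.722 kJ/kg
Δh = -146.58 + -335 + -89.722 = -571.3 kJ/kg
Q = ṁ·Δh = 23.55 kg/s × -571.3 kJ/kg = -13454 kJ/s
|Q| = 13454 kW = 48435 MJ/h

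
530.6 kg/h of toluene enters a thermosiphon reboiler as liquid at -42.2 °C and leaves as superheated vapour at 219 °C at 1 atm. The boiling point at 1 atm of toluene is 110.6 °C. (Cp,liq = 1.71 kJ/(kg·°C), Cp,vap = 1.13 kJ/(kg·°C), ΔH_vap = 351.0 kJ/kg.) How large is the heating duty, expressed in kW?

Q = 108 kW

liquid -42.2→110.6 °C: 261.29 kJ/kg
vaporisation at 110.6 °C: 351 kJ/kg
vapour 110.6→219 °C: 122.49 kJ/kg
Δh = 261.29 + 351 + 122.49 = 734.78 kJ/kg
Q = ṁ·Δh = 530.6 kg/h × 734.78 kJ/kg = 389870 kJ/h
|Q| = 108.3 kW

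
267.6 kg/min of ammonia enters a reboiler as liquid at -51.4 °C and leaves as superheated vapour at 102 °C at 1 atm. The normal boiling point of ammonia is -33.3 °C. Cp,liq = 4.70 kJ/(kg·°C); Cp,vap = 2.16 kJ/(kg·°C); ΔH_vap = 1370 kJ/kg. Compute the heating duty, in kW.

Q = 7790 kW

liquid -51.4→-33.3 °C: 85.07 kJ/kg
vaporisation at -33.3 °C: 1370 kJ/kg
vapour -33.3→102 °C: 292.25 kJ/kg
Δh = 85.07 + 1370 + 292.25 = 1747.3 kJ/kg
Q = ṁ·Δh = 267.6 kg/min × 1747.3 kJ/kg = 467580 kJ/min
|Q| = 7793 kW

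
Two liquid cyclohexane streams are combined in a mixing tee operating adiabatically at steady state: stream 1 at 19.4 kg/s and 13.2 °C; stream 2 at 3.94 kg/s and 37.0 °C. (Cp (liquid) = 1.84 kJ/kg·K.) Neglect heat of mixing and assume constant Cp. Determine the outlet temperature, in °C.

Energy balance with Q = 0: Σ ṁᵢCp,ᵢ(T_out − Tᵢ) = 0
T_out = Σ ṁᵢCp,ᵢTᵢ / Σ ṁᵢCp,ᵢ
      = 739.42 / 42.946 = 17.218 °C

T_out = 17.2 °C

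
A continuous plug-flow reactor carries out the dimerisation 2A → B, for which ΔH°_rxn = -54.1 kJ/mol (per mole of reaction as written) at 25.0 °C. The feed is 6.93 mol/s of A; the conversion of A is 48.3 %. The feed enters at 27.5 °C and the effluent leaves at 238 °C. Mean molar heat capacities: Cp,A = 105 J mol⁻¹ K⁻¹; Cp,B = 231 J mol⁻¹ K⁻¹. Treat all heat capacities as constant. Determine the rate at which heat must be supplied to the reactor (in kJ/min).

Q_in = 4210 kJ/min

Extent of reaction ξ = 0.483 × 6.93 / 2 = 1.6736 mol/s
Reaction term: ξ·ΔH°_rxn = 1.6736 × -54.1 = -90.541 kJ/s
Sensible, feed 27.5→25 °C: -1.8191 kJ/s
Outlet flows (mol/s): A 3.5828, B 1.6736
Sensible, products 25→238 °C: 162.48 kJ/s
Q = ΔH = 70.115 kJ/s = 70.115 kW
Heat supplied = 4206.9 kJ/min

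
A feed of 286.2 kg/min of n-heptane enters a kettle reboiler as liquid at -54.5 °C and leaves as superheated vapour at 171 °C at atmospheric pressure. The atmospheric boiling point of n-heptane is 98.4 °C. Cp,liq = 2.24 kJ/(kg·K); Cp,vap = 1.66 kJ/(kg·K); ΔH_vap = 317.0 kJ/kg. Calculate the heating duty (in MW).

Q = 3.72 MW

liquid -54.5→98.4 °C: 342.5 kJ/kg
vaporisation at 98.4 °C: 317 kJ/kg
vapour 98.4→171 °C: 120.52 kJ/kg
Δh = 342.5 + 317 + 120.52 = 780.01 kJ/kg
Q = ṁ·Δh = 286.2 kg/min × 780.01 kJ/kg = 223240 kJ/min
|Q| = 3720.7 kW = 3.7207 MW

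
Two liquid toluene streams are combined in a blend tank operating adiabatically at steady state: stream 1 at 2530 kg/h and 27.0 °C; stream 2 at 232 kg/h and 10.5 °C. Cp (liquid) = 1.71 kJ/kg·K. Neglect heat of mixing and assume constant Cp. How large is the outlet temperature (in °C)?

No heat crosses the boundary, so H_out = H_in.
T_out = Σ ṁᵢCp,ᵢTᵢ / Σ ṁᵢCp,ᵢ
      = 120980 / 4723 = 25.614 °C

T_out = 25.6 °C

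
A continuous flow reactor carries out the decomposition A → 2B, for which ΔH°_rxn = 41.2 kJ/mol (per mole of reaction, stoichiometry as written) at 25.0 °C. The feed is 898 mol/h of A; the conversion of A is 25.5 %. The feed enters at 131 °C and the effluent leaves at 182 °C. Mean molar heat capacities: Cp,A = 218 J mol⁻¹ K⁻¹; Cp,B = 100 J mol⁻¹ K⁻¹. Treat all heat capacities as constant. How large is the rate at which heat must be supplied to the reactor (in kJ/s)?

Q_in = 5.21 kJ/s

Extent of reaction ξ = 0.255 × 898 = 228.99 mol/h
Reaction term: ξ·ΔH°_rxn = 228.99 × 41.2 = 9434.4 kJ/h
Sensible, feed 131→25 °C: -20751 kJ/h
Outlet flows (mol/h): A 669.01, B 457.98
Sensible, products 25→182 °C: 30088 kJ/h
Q = ΔH = 18771 kJ/h = 5.2142 kW
Heat supplied = 5.2142 kJ/s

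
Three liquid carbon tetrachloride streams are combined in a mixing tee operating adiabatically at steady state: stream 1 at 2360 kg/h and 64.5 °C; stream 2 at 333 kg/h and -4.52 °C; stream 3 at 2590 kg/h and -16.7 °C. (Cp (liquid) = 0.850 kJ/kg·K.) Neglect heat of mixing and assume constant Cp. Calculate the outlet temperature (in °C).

No heat crosses the boundary, so H_out = H_in.
Σ ṁᵢCp,ᵢTᵢ = 2360×0.850×64.5 + 333×0.850×-4.52 + 2590×0.850×-16.7 = 91343
Σ ṁᵢCp,ᵢ = 2360×0.850 + 333×0.850 + 2590×0.850 = 4490.6
T_out = 91343 / 4490.6 = 20.341 °C

T_out = 20.3 °C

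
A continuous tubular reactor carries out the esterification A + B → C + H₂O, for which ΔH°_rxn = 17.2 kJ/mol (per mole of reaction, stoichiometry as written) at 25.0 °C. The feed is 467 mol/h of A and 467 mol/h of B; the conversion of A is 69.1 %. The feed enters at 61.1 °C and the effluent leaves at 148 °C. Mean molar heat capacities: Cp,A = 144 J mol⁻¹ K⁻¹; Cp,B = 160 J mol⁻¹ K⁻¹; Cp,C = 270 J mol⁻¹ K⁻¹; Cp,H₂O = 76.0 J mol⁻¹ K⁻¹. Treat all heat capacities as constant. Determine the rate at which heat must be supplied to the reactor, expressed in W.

Extent of reaction ξ = 0.691 × 467 = 322.7 mol/h
Reaction term: ξ·ΔH°_rxn = 322.7 × 17.2 = 5550.4 kJ/h
Sensible, feed 61.1→25 °C: -5125 kJ/h
Outlet flows (mol/h): A 144.3, B 144.3, C 322.7, H₂O 322.7
Sensible, products 25→148 °C: 19129 kJ/h
Q = ΔH = 19554 kJ/h = 5.4318 kW
Heat supplied = 5431.8 W

Q_in = 5430 W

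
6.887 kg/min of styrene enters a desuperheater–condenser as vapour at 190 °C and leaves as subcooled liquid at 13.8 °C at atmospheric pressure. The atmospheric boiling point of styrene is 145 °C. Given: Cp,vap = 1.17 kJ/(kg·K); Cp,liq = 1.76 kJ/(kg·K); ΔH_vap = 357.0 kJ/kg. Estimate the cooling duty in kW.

vapour 190→145 °C: -52.65 kJ/kg
condensation at 145 °C: -357 kJ/kg
liquid 145→13.8 °C: -230.91 kJ/kg
Δh = -52.65 + -357 + -230.91 = -640.56 kJ/kg
Q = ṁ·Δh = 6.887 kg/min × -640.56 kJ/kg = -4411.6 kJ/min
|Q| = 73.526 kW

Q_c = 73.5 kW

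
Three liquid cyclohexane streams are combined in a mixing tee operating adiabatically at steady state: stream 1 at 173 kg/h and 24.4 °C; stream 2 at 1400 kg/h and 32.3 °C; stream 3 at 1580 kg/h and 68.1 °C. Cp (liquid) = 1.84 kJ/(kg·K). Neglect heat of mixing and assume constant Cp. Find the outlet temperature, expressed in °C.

T_out = 49.8 °C

No heat crosses the boundary, so H_out = H_in.
T_out = Σ ṁᵢCp,ᵢTᵢ / Σ ṁᵢCp,ᵢ
      = 288950 / 5801.5 = 49.806 °C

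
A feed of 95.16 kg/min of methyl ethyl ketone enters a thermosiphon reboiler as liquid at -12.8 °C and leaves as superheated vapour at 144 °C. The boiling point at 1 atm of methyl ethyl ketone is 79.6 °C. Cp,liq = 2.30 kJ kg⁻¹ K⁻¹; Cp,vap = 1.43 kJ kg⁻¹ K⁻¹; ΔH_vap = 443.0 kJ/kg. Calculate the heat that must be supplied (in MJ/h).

Q = 4270 MJ/h

liquid -12.8→79.6 °C: 212.52 kJ/kg
vaporisation at 79.6 °C: 443 kJ/kg
vapour 79.6→144 °C: 92.092 kJ/kg
Δh = 212.52 + 443 + 92.092 = 747.61 kJ/kg
Q = ṁ·Δh = 95.16 kg/min × 747.61 kJ/kg = 71143 kJ/min
|Q| = 1185.7 kW = 4268.6 MJ/h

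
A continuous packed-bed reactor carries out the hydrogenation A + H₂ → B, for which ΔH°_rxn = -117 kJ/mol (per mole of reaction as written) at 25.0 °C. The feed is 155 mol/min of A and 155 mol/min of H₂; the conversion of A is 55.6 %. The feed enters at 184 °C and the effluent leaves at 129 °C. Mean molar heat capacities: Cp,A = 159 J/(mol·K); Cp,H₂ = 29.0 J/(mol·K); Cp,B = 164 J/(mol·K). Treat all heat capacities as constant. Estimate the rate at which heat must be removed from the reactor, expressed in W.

Q_out = 198000 W

Extent of reaction ξ = 0.556 × 155 = 86.18 mol/min
Reaction term: ξ·ΔH°_rxn = 86.18 × -117 = -10083 kJ/min
Sensible, feed 184→25 °C: -4633.3 kJ/min
Outlet flows (mol/min): A 68.82, H₂ 68.82, B 86.18
Sensible, products 25→129 °C: 2815.5 kJ/min
Q = ΔH = -11901 kJ/min = -198.35 kW
Heat removed = 198350 W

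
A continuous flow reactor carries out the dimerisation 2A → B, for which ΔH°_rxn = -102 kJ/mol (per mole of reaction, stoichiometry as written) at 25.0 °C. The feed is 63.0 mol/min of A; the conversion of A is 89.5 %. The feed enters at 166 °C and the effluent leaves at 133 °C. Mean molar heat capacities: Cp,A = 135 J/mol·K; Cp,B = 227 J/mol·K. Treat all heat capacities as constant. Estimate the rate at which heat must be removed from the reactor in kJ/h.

Extent of reaction ξ = 0.895 × 63.0 / 2 = 28.192 mol/min
Reaction term: ξ·ΔH°_rxn = 28.192 × -102 = -2875.6 kJ/min
Sensible, feed 166→25 °C: -1199.2 kJ/min
Outlet flows (mol/min): A 6.615, B 28.192
Sensible, products 25→133 °C: 787.61 kJ/min
Q = ΔH = -3287.2 kJ/min = -54.787 kW
Heat removed = 197230 kJ/h

Q_out = 197000 kJ/h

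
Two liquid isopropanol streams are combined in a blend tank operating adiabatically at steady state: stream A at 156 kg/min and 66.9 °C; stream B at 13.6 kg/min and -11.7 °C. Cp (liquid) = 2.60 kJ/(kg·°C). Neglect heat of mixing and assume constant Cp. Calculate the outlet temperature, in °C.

Energy balance with Q = 0: Σ ṁᵢCp,ᵢ(T_out − Tᵢ) = 0
Σ ṁᵢCp,ᵢTᵢ = 156×2.60×66.9 + 13.6×2.60×-11.7 = 26721
Σ ṁᵢCp,ᵢ = 156×2.60 + 13.6×2.60 = 440.96
T_out = 26721 / 440.96 = 60.597 °C

T_out = 60.6 °C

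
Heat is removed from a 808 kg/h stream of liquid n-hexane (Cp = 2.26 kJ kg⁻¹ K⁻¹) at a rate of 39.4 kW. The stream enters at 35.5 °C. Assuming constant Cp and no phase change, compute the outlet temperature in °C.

Q = 39.4 kW = 141840 kJ/h
ΔT = Q/(ṁ·Cp) = 141840/(808×2.26) = 77.675 K
T_out = 35.5 − 77.675 = -42.175 °C

T_out = -42.2 °C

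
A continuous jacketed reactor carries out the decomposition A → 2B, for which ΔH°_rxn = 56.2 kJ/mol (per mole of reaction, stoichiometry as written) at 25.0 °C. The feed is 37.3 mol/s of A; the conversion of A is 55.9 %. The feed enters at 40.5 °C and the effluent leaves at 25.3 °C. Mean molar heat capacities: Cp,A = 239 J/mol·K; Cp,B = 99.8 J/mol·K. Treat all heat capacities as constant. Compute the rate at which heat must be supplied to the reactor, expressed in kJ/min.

Q_in = 62200 kJ/min

Extent of reaction ξ = 0.559 × 37.3 = 20.851 mol/s
Reaction term: ξ·ΔH°_rxn = 20.851 × 56.2 = 1171.8 kJ/s
Sensible, feed 40.5→25 °C: -138.18 kJ/s
Outlet flows (mol/s): A 16.449, B 41.701
Sensible, products 25→25.3 °C: 2.428 kJ/s
Q = ΔH = 1036.1 kJ/s = 1036.1 kW
Heat supplied = 62164 kJ/min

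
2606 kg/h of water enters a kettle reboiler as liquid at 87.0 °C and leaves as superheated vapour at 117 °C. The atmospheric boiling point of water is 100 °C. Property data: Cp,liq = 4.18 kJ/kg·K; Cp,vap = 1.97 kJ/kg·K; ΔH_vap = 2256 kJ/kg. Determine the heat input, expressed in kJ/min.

Q = 102000 kJ/min

liquid 87.0→100 °C: 54.34 kJ/kg
vaporisation at 100 °C: 2256 kJ/kg
vapour 100→117 °C: 33.49 kJ/kg
Δh = 54.34 + 2256 + 33.49 = 2343.8 kJ/kg
Q = ṁ·Δh = 2606 kg/h × 2343.8 kJ/kg = 6.108e+06 kJ/h
|Q| = 1696.7 kW = 101800 kJ/min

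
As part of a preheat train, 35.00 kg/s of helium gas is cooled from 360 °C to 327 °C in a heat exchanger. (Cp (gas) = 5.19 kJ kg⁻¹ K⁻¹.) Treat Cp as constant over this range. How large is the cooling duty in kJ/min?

Q = ṁ·Cp·ΔT = 35.00 × 5.19 × (327 − 360) = -5994.4 kJ/s
Cooling duty = 359670 kJ/min

Q_c = 360000 kJ/min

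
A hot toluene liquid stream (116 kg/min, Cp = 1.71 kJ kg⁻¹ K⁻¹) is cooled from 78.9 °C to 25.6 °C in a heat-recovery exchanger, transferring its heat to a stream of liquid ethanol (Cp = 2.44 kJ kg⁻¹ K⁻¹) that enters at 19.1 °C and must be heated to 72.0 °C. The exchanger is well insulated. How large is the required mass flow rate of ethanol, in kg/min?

ṁ_c = 81.9 kg/min

Heat released by hot stream: Q = 116 × 1.71 × (78.9 − 25.6) = 10573 kJ/min
Energy balance on cold side (adiabatic exchanger): Q = ṁ_c·Cp_c·(T_c,out − T_c,in)
ṁ_c = 10573 / [2.44 × (72.0 − 19.1)] = 81.91 kg/min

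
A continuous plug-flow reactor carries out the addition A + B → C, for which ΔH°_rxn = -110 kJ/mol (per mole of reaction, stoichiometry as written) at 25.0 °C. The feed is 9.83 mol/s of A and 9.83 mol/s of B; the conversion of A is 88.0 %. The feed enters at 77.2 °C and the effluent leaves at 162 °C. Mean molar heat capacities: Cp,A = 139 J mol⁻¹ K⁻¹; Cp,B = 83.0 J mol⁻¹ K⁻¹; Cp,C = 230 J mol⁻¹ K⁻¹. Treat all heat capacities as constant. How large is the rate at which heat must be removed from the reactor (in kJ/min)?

Q_out = 45400 kJ/min

Extent of reaction ξ = 0.880 × 9.83 = 8.6504 mol/s
Reaction term: ξ·ΔH°_rxn = 8.6504 × -110 = -951.54 kJ/s
Sensible, feed 77.2→25 °C: -113.91 kJ/s
Outlet flows (mol/s): A 1.1796, B 1.1796, C 8.6504
Sensible, products 25→162 °C: 308.45 kJ/s
Q = ΔH = -757.01 kJ/s = -757.01 kW
Heat removed = 45420 kJ/min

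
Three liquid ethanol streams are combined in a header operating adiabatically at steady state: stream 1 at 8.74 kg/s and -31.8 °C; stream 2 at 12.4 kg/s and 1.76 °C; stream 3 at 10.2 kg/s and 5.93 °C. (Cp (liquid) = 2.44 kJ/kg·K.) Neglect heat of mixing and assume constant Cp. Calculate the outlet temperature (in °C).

Adiabatic, steady state ⇒ Σ ṁᵢCp,ᵢ(T_out − Tᵢ) = 0
T_out = Σ ṁᵢCp,ᵢTᵢ / Σ ṁᵢCp,ᵢ
      = -477.32 / 76.47 = -6.2419 °C

T_out = -6.24 °C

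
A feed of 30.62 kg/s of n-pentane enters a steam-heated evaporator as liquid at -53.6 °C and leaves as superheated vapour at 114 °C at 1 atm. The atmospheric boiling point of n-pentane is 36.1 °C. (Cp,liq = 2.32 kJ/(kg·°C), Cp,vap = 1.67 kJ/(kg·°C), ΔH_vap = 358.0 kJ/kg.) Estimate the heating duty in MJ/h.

liquid -53.6→36.1 °C: 208.1 kJ/kg
vaporisation at 36.1 °C: 358 kJ/kg
vapour 36.1→114 °C: 130.09 kJ/kg
Δh = 208.1 + 358 + 130.09 = 696.2 kJ/kg
Q = ṁ·Δh = 30.62 kg/s × 696.2 kJ/kg = 21318 kJ/s
|Q| = 21318 kW = 76743 MJ/h

Q = 76700 MJ/h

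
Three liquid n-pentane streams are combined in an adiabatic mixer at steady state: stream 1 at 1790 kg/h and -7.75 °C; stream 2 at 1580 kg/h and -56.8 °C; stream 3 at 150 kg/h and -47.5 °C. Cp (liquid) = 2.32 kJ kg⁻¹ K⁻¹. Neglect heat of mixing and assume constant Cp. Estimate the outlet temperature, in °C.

T_out = -31.5 °C

No heat crosses the boundary, so H_out = H_in.
T_out = Σ ṁᵢCp,ᵢTᵢ / Σ ṁᵢCp,ᵢ
      = -256920 / 8166.4 = -31.461 °C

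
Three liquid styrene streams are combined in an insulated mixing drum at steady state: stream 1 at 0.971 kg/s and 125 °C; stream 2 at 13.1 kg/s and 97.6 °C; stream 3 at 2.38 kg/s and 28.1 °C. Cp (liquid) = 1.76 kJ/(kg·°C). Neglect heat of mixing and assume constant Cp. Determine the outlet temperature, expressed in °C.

No heat crosses the boundary, so H_out = H_in.
T_out = Σ ṁᵢCp,ᵢTᵢ / Σ ṁᵢCp,ᵢ
      = 2581.6 / 28.954 = 89.163 °C

T_out = 89.2 °C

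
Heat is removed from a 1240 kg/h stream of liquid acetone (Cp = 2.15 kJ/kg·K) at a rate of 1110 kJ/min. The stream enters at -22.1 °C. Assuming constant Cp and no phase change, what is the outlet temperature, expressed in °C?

T_out = -47.1 °C

Q = 1110 kJ/min = 66600 kJ/h
ΔT = Q/(ṁ·Cp) = 66600/(1240×2.15) = 24.981 K
T_out = -22.1 − 24.981 = -47.081 °C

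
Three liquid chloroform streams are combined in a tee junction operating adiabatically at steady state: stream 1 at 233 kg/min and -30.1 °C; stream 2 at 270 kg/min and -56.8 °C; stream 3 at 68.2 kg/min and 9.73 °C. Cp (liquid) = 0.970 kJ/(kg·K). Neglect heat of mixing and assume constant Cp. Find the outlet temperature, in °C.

Energy balance with Q = 0: Σ ṁᵢCp,ᵢ(T_out − Tᵢ) = 0
T_out = Σ ṁᵢCp,ᵢTᵢ / Σ ṁᵢCp,ᵢ
      = -21035 / 554.06 = -37.965 °C

T_out = -38.0 °C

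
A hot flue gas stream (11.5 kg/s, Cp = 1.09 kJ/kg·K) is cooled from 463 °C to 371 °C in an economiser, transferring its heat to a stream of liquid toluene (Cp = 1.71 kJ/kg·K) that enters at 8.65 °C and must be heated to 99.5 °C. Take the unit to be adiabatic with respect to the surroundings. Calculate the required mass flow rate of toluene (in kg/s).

ṁ_c = 7.42 kg/s

Heat released by hot stream: Q = 11.5 × 1.09 × (463 − 371) = 1153.2 kJ/s
Energy balance on cold side (adiabatic exchanger): Q = ṁ_c·Cp_c·(T_c,out − T_c,in)
ṁ_c = 1153.2 / [1.71 × (99.5 − 8.65)] = 7.4232 kg/s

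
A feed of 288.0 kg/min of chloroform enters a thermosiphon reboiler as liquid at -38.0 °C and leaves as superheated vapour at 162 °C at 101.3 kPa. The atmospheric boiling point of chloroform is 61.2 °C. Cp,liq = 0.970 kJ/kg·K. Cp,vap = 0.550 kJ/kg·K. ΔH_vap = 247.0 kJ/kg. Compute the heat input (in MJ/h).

Q = 6890 MJ/h

liquid -38.0→61.2 °C: 96.224 kJ/kg
vaporisation at 61.2 °C: 247 kJ/kg
vapour 61.2→162 °C: 55.44 kJ/kg
Δh = 96.224 + 247 + 55.44 = 398.66 kJ/kg
Q = ṁ·Δh = 288.0 kg/min × 398.66 kJ/kg = 114820 kJ/min
|Q| = 1913.6 kW = 6888.9 MJ/h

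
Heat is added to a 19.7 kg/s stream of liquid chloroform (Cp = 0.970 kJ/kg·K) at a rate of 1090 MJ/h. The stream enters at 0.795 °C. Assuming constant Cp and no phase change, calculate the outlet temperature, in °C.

T_out = 16.6 °C

Q = 1090 MJ/h = 302.78 kJ/s
ΔT = Q/(ṁ·Cp) = 302.78/(19.7×0.970) = 15.845 K
T_out = 0.795 + 15.845 = 16.64 °C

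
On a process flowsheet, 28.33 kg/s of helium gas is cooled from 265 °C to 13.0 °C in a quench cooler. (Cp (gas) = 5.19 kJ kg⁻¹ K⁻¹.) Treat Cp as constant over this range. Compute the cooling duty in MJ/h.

Q = ṁ·Cp·ΔT = 28.33 × 5.19 × (13.0 − 265) = -37052 kJ/s
Cooling duty = 133390 MJ/h

Q_c = 133000 MJ/h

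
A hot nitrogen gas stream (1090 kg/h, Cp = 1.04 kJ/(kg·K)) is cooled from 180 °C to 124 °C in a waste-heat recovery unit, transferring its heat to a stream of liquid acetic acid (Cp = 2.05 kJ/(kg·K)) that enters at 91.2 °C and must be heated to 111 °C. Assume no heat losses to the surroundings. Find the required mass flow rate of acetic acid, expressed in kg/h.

ṁ_c = 1560 kg/h

Heat released by hot stream: Q = 1090 × 1.04 × (180 − 124) = 63482 kJ/h
Energy balance on cold side (adiabatic exchanger): Q = ṁ_c·Cp_c·(T_c,out − T_c,in)
ṁ_c = 63482 / [2.05 × (111 − 91.2)] = 1564 kg/h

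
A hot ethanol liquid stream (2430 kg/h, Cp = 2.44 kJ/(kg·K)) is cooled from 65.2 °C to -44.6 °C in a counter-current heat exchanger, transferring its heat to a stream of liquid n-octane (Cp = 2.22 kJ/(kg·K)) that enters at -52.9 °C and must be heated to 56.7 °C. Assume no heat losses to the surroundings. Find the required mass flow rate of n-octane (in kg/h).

ṁ_c = 2680 kg/h

Heat released by hot stream: Q = 2430 × 2.44 × (65.2 − -44.6) = 651030 kJ/h
Energy balance on cold side (adiabatic exchanger): Q = ṁ_c·Cp_c·(T_c,out − T_c,in)
ṁ_c = 651030 / [2.22 × (56.7 − -52.9)] = 2675.7 kg/h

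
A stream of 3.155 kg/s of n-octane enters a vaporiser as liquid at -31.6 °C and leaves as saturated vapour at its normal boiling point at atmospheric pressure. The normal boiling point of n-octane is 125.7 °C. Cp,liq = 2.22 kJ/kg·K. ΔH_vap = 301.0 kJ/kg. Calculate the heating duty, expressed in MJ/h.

Q = 7390 MJ/h

liquid -31.6→125.7 °C: 349.21 kJ/kg
vaporisation at 125.7 °C: 301 kJ/kg
Δh = 349.21 + 301 = 650.21 kJ/kg
Q = ṁ·Δh = 3.155 kg/s × 650.21 kJ/kg = 2051.4 kJ/s
|Q| = 2051.4 kW = 7385 MJ/h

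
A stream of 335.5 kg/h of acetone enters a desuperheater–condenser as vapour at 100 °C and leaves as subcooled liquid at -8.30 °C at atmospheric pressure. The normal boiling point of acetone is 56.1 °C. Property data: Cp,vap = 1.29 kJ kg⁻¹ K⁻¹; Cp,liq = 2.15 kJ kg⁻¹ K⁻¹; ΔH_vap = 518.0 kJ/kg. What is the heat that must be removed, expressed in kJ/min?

Q_c = 3990 kJ/min

vapour 100→56.1 °C: -56.631 kJ/kg
condensation at 56.1 °C: -518 kJ/kg
liquid 56.1→-8.30 °C: -138.46 kJ/kg
Δh = -56.631 + -518 + -138.46 = -713.09 kJ/kg
Q = ṁ·Δh = 335.5 kg/h × -713.09 kJ/kg = -239240 kJ/h
|Q| = 66.456 kW = 3987.4 kJ/min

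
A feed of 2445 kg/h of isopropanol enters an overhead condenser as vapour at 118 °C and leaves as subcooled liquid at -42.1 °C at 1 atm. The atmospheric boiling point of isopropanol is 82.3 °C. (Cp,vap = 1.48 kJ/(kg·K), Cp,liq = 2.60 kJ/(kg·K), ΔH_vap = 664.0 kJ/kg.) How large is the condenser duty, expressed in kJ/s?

Q_c = 707 kJ/s

vapour 118→82.3 °C: -52.836 kJ/kg
condensation at 82.3 °C: -664 kJ/kg
liquid 82.3→-42.1 °C: -323.44 kJ/kg
Δh = -52.836 + -664 + -323.44 = -1040.3 kJ/kg
Q = ṁ·Δh = 2445 kg/h × -1040.3 kJ/kg = -2.5435e+06 kJ/h
|Q| = 706.52 kW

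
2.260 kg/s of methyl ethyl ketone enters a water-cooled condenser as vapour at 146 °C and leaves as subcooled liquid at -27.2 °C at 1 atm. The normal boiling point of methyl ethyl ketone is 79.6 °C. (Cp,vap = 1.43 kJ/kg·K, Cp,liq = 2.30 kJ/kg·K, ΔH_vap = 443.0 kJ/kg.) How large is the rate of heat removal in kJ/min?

vapour 146→79.6 °C: -94.952 kJ/kg
condensation at 79.6 °C: -443 kJ/kg
liquid 79.6→-27.2 °C: -245.64 kJ/kg
Δh = -94.952 + -443 + -245.64 = -783.59 kJ/kg
Q = ṁ·Δh = 2.260 kg/s × -783.59 kJ/kg = -1770.9 kJ/s
|Q| = 1770.9 kW = 106260 kJ/min

Q_c = 106000 kJ/min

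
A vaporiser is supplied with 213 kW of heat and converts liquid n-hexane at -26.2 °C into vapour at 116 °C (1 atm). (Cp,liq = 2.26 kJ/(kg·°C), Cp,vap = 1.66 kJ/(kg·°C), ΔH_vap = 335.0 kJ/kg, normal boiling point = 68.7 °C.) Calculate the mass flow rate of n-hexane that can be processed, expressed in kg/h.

Δh = 2.26×(68.7−-26.2) + 335.0 + 1.66×(116−68.7) = 627.99 kJ/kg
Q = 213 kW = 213 kJ/s = 766800 kJ/h
ṁ = Q/Δh = 766800 / 627.99 = 1221 kg/h

ṁ = 1220 kg/h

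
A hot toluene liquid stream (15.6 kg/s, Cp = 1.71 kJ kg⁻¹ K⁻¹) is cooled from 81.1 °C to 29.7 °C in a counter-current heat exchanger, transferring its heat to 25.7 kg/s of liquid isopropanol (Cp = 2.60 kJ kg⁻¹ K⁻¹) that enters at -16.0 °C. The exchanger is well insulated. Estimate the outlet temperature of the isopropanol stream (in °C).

T_c,out = 4.52 °C

Heat released by hot stream: Q = 15.6 × 1.71 × (81.1 − 29.7) = 1371.1 kJ/s
Energy balance on cold side (adiabatic exchanger): Q = ṁ_c·Cp_c·(T_c,out − T_c,in)
T_c,out = -16.0 + 1371.1/(25.7 × 2.60) = 4.52 °C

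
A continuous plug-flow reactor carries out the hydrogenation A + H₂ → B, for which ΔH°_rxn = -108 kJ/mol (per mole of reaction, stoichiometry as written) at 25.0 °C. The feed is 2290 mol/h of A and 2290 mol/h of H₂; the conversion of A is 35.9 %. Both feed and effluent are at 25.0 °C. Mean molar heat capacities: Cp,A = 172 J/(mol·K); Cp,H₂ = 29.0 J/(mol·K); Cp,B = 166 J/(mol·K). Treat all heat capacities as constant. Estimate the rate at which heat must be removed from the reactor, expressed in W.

Extent of reaction ξ = 0.359 × 2290 = 822.11 mol/h
Reaction term: ξ·ΔH°_rxn = 822.11 × -108 = -88788 kJ/h
Q = ΔH = -88788 kJ/h = -24.663 kW
Heat removed = 24663 W

Q_out = 24700 W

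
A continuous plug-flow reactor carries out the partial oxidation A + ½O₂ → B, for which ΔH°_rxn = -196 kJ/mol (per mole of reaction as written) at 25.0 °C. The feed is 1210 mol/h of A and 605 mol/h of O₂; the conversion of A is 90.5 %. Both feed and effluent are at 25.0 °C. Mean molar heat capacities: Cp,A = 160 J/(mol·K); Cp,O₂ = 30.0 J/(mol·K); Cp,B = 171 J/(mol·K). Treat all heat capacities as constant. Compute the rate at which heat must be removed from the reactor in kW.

Extent of reaction ξ = 0.905 × 1210 = 1095 mol/h
Reaction term: ξ·ΔH°_rxn = 1095 × -196 = -214630 kJ/h
Q = ΔH = -214630 kJ/h = -59.619 kW
Heat removed = 59.619 kW

Q_out = 59.6 kW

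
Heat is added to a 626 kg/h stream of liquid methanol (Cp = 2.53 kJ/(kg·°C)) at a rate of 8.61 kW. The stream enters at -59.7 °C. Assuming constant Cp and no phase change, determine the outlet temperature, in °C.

Q = 8.61 kW = 30996 kJ/h
ΔT = Q/(ṁ·Cp) = 30996/(626×2.53) = 19.571 K
T_out = -59.7 + 19.571 = -40.129 °C

T_out = -40.1 °C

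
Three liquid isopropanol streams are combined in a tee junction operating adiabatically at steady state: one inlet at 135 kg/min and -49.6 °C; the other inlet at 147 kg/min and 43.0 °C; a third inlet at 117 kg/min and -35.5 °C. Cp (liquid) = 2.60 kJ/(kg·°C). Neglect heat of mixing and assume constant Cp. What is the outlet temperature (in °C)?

Energy balance with Q = 0: Σ ṁᵢCp,ᵢ(T_out − Tᵢ) = 0
Σ ṁᵢCp,ᵢTᵢ = 135×2.60×-49.6 + 147×2.60×43.0 + 117×2.60×-35.5 = -11774
Σ ṁᵢCp,ᵢ = 135×2.60 + 147×2.60 + 117×2.60 = 1037.4
T_out = -11774 / 1037.4 = -11.35 °C

T_out = -11.3 °C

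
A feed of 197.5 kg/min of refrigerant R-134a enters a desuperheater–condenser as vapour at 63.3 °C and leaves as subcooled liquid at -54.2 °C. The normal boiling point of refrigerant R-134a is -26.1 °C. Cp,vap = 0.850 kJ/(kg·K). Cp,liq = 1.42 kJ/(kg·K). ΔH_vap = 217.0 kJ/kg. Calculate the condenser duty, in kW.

Q_c = 1100 kW

vapour 63.3→-26.1 °C: -75.99 kJ/kg
condensation at -26.1 °C: -217 kJ/kg
liquid -26.1→-54.2 °C: -39.902 kJ/kg
Δh = -75.99 + -217 + -39.902 = -332.89 kJ/kg
Q = ṁ·Δh = 197.5 kg/min × -332.89 kJ/kg = -65746 kJ/min
|Q| = 1095.8 kW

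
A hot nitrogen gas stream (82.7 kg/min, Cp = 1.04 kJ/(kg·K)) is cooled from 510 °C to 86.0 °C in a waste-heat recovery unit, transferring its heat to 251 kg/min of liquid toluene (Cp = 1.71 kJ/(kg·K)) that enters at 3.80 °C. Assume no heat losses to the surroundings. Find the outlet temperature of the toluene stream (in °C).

Heat released by hot stream: Q = 82.7 × 1.04 × (510 − 86.0) = 36467 kJ/min
Energy balance on cold side (adiabatic exchanger): Q = ṁ_c·Cp_c·(T_c,out − T_c,in)
T_c,out = 3.80 + 36467/(251 × 1.71) = 88.764 °C

T_c,out = 88.8 °C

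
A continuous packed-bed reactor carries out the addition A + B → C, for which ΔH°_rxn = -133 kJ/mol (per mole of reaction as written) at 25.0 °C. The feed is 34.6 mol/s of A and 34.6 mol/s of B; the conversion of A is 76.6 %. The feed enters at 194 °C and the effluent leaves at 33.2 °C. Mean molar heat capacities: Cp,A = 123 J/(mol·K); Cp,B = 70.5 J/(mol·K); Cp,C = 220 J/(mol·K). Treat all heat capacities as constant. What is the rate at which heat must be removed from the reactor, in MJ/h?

Q_out = 16500 MJ/h

Extent of reaction ξ = 0.766 × 34.6 = 26.504 mol/s
Reaction term: ξ·ΔH°_rxn = 26.504 × -133 = -3525 kJ/s
Sensible, feed 194→25 °C: -1131.5 kJ/s
Outlet flows (mol/s): A 8.0964, B 8.0964, C 26.504
Sensible, products 25→33.2 °C: 60.659 kJ/s
Q = ΔH = -4595.8 kJ/s = -4595.8 kW
Heat removed = 16545 MJ/h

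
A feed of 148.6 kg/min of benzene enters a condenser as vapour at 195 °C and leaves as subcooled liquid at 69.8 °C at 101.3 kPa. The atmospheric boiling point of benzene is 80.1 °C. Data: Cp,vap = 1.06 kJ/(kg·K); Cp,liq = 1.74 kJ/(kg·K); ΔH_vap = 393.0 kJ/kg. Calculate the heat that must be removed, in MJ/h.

vapour 195→80.1 °C: -121.79 kJ/kg
condensation at 80.1 °C: -393 kJ/kg
liquid 80.1→69.8 °C: -17.922 kJ/kg
Δh = -121.79 + -393 + -17.922 = -532.72 kJ/kg
Q = ṁ·Δh = 148.6 kg/min × -532.72 kJ/kg = -79162 kJ/min
|Q| = 1319.4 kW = 4749.7 MJ/h

Q_c = 4750 MJ/h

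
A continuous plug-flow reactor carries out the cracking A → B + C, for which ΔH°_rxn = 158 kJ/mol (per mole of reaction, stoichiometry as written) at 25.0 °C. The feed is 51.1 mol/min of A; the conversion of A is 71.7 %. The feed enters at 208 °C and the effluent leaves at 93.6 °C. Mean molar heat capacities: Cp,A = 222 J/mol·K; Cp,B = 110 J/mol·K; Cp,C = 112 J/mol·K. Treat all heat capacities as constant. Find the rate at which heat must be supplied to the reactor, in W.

Q_in = 74900 W

Extent of reaction ξ = 0.717 × 51.1 = 36.639 mol/min
Reaction term: ξ·ΔH°_rxn = 36.639 × 158 = 5788.9 kJ/min
Sensible, feed 208→25 °C: -2076 kJ/min
Outlet flows (mol/min): A 14.461, B 36.639, C 36.639
Sensible, products 25→93.6 °C: 778.21 kJ/min
Q = ΔH = 4491.1 kJ/min = 74.852 kW
Heat supplied = 74852 W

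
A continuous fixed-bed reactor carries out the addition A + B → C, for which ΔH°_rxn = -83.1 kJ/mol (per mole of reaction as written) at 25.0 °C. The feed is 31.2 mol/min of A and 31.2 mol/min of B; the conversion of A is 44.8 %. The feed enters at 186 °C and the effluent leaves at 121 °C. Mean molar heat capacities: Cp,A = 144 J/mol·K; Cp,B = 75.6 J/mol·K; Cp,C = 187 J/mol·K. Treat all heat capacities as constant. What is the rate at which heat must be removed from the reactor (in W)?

Extent of reaction ξ = 0.448 × 31.2 = 13.978 mol/min
Reaction term: ξ·ΔH°_rxn = 13.978 × -83.1 = -1161.5 kJ/min
Sensible, feed 186→25 °C: -1103.1 kJ/min
Outlet flows (mol/min): A 17.222, B 17.222, C 13.978
Sensible, products 25→121 °C: 614 kJ/min
Q = ΔH = -1650.6 kJ/min = -27.511 kW
Heat removed = 27511 W

Q_out = 27500 W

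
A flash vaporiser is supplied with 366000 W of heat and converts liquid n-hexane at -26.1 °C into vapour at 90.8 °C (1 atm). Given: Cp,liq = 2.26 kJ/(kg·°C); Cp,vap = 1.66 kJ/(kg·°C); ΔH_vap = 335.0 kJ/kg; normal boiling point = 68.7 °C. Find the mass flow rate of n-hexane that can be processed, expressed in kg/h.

Δh = 2.26×(68.7−-26.1) + 335.0 + 1.66×(90.8−68.7) = 585.93 kJ/kg
Q = 366000 W = 366 kJ/s = 1.3176e+06 kJ/h
ṁ = Q/Δh = 1.3176e+06 / 585.93 = 2248.7 kg/h

ṁ = 2250 kg/h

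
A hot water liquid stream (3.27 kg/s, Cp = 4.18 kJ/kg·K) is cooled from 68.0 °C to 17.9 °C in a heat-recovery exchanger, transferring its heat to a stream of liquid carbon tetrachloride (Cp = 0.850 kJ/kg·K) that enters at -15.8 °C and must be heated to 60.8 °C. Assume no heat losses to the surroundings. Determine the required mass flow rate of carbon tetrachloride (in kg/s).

Heat released by hot stream: Q = 3.27 × 4.18 × (68.0 − 17.9) = 684.8 kJ/s
Energy balance on cold side (adiabatic exchanger): Q = ṁ_c·Cp_c·(T_c,out − T_c,in)
ṁ_c = 684.8 / [0.850 × (60.8 − -15.8)] = 10.518 kg/s

ṁ_c = 10.5 kg/s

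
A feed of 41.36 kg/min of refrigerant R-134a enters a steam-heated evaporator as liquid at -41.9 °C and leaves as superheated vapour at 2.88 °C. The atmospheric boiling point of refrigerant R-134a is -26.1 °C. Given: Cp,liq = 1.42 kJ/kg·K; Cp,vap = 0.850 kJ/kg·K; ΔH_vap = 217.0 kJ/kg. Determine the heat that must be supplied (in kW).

liquid -41.9→-26.1 °C: 22.436 kJ/kg
vaporisation at -26.1 °C: 217 kJ/kg
vapour -26.1→2.88 °C: 24.633 kJ/kg
Δh = 22.436 + 217 + 24.633 = 264.07 kJ/kg
Q = ṁ·Δh = 41.36 kg/min × 264.07 kJ/kg = 10922 kJ/min
|Q| = 182.03 kW

Q = 182 kW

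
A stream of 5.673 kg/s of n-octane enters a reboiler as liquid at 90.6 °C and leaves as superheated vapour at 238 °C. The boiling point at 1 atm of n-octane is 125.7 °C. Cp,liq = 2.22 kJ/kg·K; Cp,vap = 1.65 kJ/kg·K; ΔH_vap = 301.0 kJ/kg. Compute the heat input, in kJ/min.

liquid 90.6→125.7 °C: 77.922 kJ/kg
vaporisation at 125.7 °C: 301 kJ/kg
vapour 125.7→238 °C: 185.29 kJ/kg
Δh = 77.922 + 301 + 185.29 = 564.22 kJ/kg
Q = ṁ·Δh = 5.673 kg/s × 564.22 kJ/kg = 3200.8 kJ/s
|Q| = 3200.8 kW = 192050 kJ/min

Q = 192000 kJ/min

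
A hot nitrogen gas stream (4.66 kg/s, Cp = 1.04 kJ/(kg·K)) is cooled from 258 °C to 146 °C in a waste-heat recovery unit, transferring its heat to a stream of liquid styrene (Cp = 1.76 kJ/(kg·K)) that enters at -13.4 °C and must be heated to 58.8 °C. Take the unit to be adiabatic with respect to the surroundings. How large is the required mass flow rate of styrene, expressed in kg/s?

Heat released by hot stream: Q = 4.66 × 1.04 × (258 − 146) = 542.8 kJ/s
Energy balance on cold side (adiabatic exchanger): Q = ṁ_c·Cp_c·(T_c,out − T_c,in)
ṁ_c = 542.8 / [1.76 × (58.8 − -13.4)] = 4.2716 kg/s

ṁ_c = 4.27 kg/s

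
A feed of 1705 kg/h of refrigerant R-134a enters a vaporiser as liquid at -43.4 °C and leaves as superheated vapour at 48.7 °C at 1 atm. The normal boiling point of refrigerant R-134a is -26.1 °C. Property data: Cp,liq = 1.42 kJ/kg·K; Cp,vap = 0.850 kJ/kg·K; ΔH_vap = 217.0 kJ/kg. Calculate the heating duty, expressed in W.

liquid -43.4→-26.1 °C: 24.566 kJ/kg
vaporisation at -26.1 °C: 217 kJ/kg
vapour -26.1→48.7 °C: 63.58 kJ/kg
Δh = 24.566 + 217 + 63.58 = 305.15 kJ/kg
Q = ṁ·Δh = 1705 kg/h × 305.15 kJ/kg = 520270 kJ/h
|Q| = 144.52 kW = 144520 W

Q = 145000 W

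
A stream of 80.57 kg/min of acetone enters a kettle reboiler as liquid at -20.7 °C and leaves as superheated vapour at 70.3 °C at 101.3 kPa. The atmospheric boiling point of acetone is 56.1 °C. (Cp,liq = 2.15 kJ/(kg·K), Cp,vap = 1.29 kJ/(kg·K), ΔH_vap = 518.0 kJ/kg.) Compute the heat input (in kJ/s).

Q = 942 kJ/s

liquid -20.7→56.1 °C: 165.12 kJ/kg
vaporisation at 56.1 °C: 518 kJ/kg
vapour 56.1→70.3 °C: 18.318 kJ/kg
Δh = 165.12 + 518 + 18.318 = 701.44 kJ/kg
Q = ṁ·Δh = 80.57 kg/min × 701.44 kJ/kg = 56515 kJ/min
|Q| = 941.91 kW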